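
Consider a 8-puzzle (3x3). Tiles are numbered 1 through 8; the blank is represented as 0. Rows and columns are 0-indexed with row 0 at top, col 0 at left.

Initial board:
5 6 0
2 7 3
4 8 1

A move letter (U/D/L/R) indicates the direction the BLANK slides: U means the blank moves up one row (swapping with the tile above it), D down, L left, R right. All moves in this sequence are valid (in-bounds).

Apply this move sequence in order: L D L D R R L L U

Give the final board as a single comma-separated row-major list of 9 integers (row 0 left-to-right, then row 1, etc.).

After move 1 (L):
5 0 6
2 7 3
4 8 1

After move 2 (D):
5 7 6
2 0 3
4 8 1

After move 3 (L):
5 7 6
0 2 3
4 8 1

After move 4 (D):
5 7 6
4 2 3
0 8 1

After move 5 (R):
5 7 6
4 2 3
8 0 1

After move 6 (R):
5 7 6
4 2 3
8 1 0

After move 7 (L):
5 7 6
4 2 3
8 0 1

After move 8 (L):
5 7 6
4 2 3
0 8 1

After move 9 (U):
5 7 6
0 2 3
4 8 1

Answer: 5, 7, 6, 0, 2, 3, 4, 8, 1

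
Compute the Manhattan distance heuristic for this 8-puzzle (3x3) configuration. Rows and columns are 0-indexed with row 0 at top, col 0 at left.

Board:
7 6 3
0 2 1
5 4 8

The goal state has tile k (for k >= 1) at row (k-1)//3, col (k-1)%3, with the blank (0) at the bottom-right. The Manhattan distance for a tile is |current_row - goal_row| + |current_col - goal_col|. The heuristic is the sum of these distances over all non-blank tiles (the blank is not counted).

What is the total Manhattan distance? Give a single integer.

Answer: 13

Derivation:
Tile 7: at (0,0), goal (2,0), distance |0-2|+|0-0| = 2
Tile 6: at (0,1), goal (1,2), distance |0-1|+|1-2| = 2
Tile 3: at (0,2), goal (0,2), distance |0-0|+|2-2| = 0
Tile 2: at (1,1), goal (0,1), distance |1-0|+|1-1| = 1
Tile 1: at (1,2), goal (0,0), distance |1-0|+|2-0| = 3
Tile 5: at (2,0), goal (1,1), distance |2-1|+|0-1| = 2
Tile 4: at (2,1), goal (1,0), distance |2-1|+|1-0| = 2
Tile 8: at (2,2), goal (2,1), distance |2-2|+|2-1| = 1
Sum: 2 + 2 + 0 + 1 + 3 + 2 + 2 + 1 = 13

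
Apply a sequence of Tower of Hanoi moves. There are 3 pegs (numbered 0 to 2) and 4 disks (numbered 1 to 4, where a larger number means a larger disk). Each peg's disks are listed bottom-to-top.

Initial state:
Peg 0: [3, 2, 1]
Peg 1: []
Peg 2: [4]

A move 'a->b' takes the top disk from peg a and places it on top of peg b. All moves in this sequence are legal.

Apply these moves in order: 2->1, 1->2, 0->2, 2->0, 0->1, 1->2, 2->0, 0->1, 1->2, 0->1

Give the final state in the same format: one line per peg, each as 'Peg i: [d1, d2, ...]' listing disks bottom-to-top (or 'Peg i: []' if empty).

Answer: Peg 0: [3]
Peg 1: [2]
Peg 2: [4, 1]

Derivation:
After move 1 (2->1):
Peg 0: [3, 2, 1]
Peg 1: [4]
Peg 2: []

After move 2 (1->2):
Peg 0: [3, 2, 1]
Peg 1: []
Peg 2: [4]

After move 3 (0->2):
Peg 0: [3, 2]
Peg 1: []
Peg 2: [4, 1]

After move 4 (2->0):
Peg 0: [3, 2, 1]
Peg 1: []
Peg 2: [4]

After move 5 (0->1):
Peg 0: [3, 2]
Peg 1: [1]
Peg 2: [4]

After move 6 (1->2):
Peg 0: [3, 2]
Peg 1: []
Peg 2: [4, 1]

After move 7 (2->0):
Peg 0: [3, 2, 1]
Peg 1: []
Peg 2: [4]

After move 8 (0->1):
Peg 0: [3, 2]
Peg 1: [1]
Peg 2: [4]

After move 9 (1->2):
Peg 0: [3, 2]
Peg 1: []
Peg 2: [4, 1]

After move 10 (0->1):
Peg 0: [3]
Peg 1: [2]
Peg 2: [4, 1]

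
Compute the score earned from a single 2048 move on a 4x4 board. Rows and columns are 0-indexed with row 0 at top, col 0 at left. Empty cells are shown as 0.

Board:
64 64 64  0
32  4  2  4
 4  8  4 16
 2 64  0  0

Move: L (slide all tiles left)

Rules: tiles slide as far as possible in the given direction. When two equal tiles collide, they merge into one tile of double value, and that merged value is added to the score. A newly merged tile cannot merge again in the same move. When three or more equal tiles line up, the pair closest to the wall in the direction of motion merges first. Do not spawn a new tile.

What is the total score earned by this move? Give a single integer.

Answer: 128

Derivation:
Slide left:
row 0: [64, 64, 64, 0] -> [128, 64, 0, 0]  score +128 (running 128)
row 1: [32, 4, 2, 4] -> [32, 4, 2, 4]  score +0 (running 128)
row 2: [4, 8, 4, 16] -> [4, 8, 4, 16]  score +0 (running 128)
row 3: [2, 64, 0, 0] -> [2, 64, 0, 0]  score +0 (running 128)
Board after move:
128  64   0   0
 32   4   2   4
  4   8   4  16
  2  64   0   0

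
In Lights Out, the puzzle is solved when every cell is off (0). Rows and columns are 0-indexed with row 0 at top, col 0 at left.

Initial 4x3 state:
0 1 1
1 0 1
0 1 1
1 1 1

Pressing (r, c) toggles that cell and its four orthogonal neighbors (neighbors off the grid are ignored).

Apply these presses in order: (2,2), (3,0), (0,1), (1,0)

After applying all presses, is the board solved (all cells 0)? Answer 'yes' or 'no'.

Answer: yes

Derivation:
After press 1 at (2,2):
0 1 1
1 0 0
0 0 0
1 1 0

After press 2 at (3,0):
0 1 1
1 0 0
1 0 0
0 0 0

After press 3 at (0,1):
1 0 0
1 1 0
1 0 0
0 0 0

After press 4 at (1,0):
0 0 0
0 0 0
0 0 0
0 0 0

Lights still on: 0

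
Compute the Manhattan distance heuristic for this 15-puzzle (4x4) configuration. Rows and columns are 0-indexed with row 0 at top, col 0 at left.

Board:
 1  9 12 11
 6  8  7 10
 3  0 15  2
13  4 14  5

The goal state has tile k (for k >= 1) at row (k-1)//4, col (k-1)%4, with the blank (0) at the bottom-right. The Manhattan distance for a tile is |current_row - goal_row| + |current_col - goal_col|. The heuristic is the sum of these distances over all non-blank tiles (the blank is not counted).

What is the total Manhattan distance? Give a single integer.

Tile 1: (0,0)->(0,0) = 0
Tile 9: (0,1)->(2,0) = 3
Tile 12: (0,2)->(2,3) = 3
Tile 11: (0,3)->(2,2) = 3
Tile 6: (1,0)->(1,1) = 1
Tile 8: (1,1)->(1,3) = 2
Tile 7: (1,2)->(1,2) = 0
Tile 10: (1,3)->(2,1) = 3
Tile 3: (2,0)->(0,2) = 4
Tile 15: (2,2)->(3,2) = 1
Tile 2: (2,3)->(0,1) = 4
Tile 13: (3,0)->(3,0) = 0
Tile 4: (3,1)->(0,3) = 5
Tile 14: (3,2)->(3,1) = 1
Tile 5: (3,3)->(1,0) = 5
Sum: 0 + 3 + 3 + 3 + 1 + 2 + 0 + 3 + 4 + 1 + 4 + 0 + 5 + 1 + 5 = 35

Answer: 35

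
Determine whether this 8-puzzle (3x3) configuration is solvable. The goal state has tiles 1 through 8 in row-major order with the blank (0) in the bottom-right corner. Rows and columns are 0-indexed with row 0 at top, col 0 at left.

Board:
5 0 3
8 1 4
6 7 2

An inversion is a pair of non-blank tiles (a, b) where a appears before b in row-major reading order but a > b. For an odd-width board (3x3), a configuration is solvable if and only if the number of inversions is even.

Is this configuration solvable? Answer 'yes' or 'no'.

Inversions (pairs i<j in row-major order where tile[i] > tile[j] > 0): 14
14 is even, so the puzzle is solvable.

Answer: yes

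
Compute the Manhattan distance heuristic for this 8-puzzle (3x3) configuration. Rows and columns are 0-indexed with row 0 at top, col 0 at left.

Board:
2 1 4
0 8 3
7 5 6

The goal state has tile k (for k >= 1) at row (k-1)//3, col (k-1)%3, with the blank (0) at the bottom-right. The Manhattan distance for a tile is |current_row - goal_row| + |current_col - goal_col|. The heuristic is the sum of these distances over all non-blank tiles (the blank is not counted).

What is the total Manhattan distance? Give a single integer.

Answer: 9

Derivation:
Tile 2: at (0,0), goal (0,1), distance |0-0|+|0-1| = 1
Tile 1: at (0,1), goal (0,0), distance |0-0|+|1-0| = 1
Tile 4: at (0,2), goal (1,0), distance |0-1|+|2-0| = 3
Tile 8: at (1,1), goal (2,1), distance |1-2|+|1-1| = 1
Tile 3: at (1,2), goal (0,2), distance |1-0|+|2-2| = 1
Tile 7: at (2,0), goal (2,0), distance |2-2|+|0-0| = 0
Tile 5: at (2,1), goal (1,1), distance |2-1|+|1-1| = 1
Tile 6: at (2,2), goal (1,2), distance |2-1|+|2-2| = 1
Sum: 1 + 1 + 3 + 1 + 1 + 0 + 1 + 1 = 9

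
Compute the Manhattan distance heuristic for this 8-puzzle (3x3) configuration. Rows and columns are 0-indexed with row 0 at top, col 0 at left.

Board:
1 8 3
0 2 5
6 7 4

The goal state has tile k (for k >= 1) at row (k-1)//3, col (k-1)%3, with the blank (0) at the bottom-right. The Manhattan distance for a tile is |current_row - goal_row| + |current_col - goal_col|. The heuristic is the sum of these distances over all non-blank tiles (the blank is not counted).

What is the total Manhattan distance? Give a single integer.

Tile 1: (0,0)->(0,0) = 0
Tile 8: (0,1)->(2,1) = 2
Tile 3: (0,2)->(0,2) = 0
Tile 2: (1,1)->(0,1) = 1
Tile 5: (1,2)->(1,1) = 1
Tile 6: (2,0)->(1,2) = 3
Tile 7: (2,1)->(2,0) = 1
Tile 4: (2,2)->(1,0) = 3
Sum: 0 + 2 + 0 + 1 + 1 + 3 + 1 + 3 = 11

Answer: 11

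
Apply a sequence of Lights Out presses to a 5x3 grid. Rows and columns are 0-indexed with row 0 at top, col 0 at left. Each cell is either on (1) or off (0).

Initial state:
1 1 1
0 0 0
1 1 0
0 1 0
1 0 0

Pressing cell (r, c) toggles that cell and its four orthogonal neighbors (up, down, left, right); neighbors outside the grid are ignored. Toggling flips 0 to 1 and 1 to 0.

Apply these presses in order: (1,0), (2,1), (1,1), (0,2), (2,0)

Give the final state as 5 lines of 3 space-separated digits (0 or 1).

Answer: 0 1 0
1 1 0
0 0 1
1 0 0
1 0 0

Derivation:
After press 1 at (1,0):
0 1 1
1 1 0
0 1 0
0 1 0
1 0 0

After press 2 at (2,1):
0 1 1
1 0 0
1 0 1
0 0 0
1 0 0

After press 3 at (1,1):
0 0 1
0 1 1
1 1 1
0 0 0
1 0 0

After press 4 at (0,2):
0 1 0
0 1 0
1 1 1
0 0 0
1 0 0

After press 5 at (2,0):
0 1 0
1 1 0
0 0 1
1 0 0
1 0 0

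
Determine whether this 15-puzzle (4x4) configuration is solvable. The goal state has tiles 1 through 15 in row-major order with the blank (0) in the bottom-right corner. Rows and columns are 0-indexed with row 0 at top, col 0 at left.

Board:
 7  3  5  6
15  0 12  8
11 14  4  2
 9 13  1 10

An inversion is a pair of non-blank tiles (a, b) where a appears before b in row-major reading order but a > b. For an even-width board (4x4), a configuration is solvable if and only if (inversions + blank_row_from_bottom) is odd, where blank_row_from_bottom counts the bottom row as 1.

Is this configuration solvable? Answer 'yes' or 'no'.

Inversions: 51
Blank is in row 1 (0-indexed from top), which is row 3 counting from the bottom (bottom = 1).
51 + 3 = 54, which is even, so the puzzle is not solvable.

Answer: no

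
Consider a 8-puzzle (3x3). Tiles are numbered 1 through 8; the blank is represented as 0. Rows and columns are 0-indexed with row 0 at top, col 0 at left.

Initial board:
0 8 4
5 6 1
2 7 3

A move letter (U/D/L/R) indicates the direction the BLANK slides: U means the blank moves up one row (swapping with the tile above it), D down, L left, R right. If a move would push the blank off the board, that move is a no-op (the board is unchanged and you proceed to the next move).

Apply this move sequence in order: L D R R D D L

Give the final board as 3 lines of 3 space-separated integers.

After move 1 (L):
0 8 4
5 6 1
2 7 3

After move 2 (D):
5 8 4
0 6 1
2 7 3

After move 3 (R):
5 8 4
6 0 1
2 7 3

After move 4 (R):
5 8 4
6 1 0
2 7 3

After move 5 (D):
5 8 4
6 1 3
2 7 0

After move 6 (D):
5 8 4
6 1 3
2 7 0

After move 7 (L):
5 8 4
6 1 3
2 0 7

Answer: 5 8 4
6 1 3
2 0 7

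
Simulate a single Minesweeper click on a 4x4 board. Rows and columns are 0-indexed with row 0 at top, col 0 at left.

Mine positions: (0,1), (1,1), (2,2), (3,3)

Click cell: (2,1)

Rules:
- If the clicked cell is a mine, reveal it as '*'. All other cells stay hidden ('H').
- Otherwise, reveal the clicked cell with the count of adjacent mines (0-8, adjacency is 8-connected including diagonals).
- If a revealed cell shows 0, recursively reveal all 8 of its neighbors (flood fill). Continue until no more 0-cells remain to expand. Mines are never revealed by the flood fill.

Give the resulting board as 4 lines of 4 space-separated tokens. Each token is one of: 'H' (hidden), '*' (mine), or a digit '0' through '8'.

H H H H
H H H H
H 2 H H
H H H H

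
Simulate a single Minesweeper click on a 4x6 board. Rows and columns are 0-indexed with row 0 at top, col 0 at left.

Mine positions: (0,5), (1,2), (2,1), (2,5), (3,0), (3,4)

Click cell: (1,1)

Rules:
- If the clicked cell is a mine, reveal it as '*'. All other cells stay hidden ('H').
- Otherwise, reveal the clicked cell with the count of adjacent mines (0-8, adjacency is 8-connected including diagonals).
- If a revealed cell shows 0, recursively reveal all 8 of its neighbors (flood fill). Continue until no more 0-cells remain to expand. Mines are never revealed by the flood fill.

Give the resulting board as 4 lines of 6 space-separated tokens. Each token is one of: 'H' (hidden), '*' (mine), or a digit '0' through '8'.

H H H H H H
H 2 H H H H
H H H H H H
H H H H H H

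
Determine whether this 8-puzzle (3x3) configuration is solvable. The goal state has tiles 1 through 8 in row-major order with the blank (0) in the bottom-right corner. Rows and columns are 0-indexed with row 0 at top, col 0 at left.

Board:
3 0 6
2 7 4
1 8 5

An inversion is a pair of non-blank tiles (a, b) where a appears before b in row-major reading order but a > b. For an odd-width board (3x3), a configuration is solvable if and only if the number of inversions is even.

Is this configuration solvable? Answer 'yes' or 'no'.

Inversions (pairs i<j in row-major order where tile[i] > tile[j] > 0): 12
12 is even, so the puzzle is solvable.

Answer: yes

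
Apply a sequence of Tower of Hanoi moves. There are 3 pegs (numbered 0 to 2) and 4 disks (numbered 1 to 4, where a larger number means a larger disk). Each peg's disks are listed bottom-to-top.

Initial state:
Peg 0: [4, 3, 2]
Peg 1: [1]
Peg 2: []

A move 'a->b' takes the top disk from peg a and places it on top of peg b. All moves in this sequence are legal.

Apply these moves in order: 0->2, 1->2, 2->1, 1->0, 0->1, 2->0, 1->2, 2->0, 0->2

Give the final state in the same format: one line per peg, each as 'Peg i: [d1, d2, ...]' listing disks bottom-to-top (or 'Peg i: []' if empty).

After move 1 (0->2):
Peg 0: [4, 3]
Peg 1: [1]
Peg 2: [2]

After move 2 (1->2):
Peg 0: [4, 3]
Peg 1: []
Peg 2: [2, 1]

After move 3 (2->1):
Peg 0: [4, 3]
Peg 1: [1]
Peg 2: [2]

After move 4 (1->0):
Peg 0: [4, 3, 1]
Peg 1: []
Peg 2: [2]

After move 5 (0->1):
Peg 0: [4, 3]
Peg 1: [1]
Peg 2: [2]

After move 6 (2->0):
Peg 0: [4, 3, 2]
Peg 1: [1]
Peg 2: []

After move 7 (1->2):
Peg 0: [4, 3, 2]
Peg 1: []
Peg 2: [1]

After move 8 (2->0):
Peg 0: [4, 3, 2, 1]
Peg 1: []
Peg 2: []

After move 9 (0->2):
Peg 0: [4, 3, 2]
Peg 1: []
Peg 2: [1]

Answer: Peg 0: [4, 3, 2]
Peg 1: []
Peg 2: [1]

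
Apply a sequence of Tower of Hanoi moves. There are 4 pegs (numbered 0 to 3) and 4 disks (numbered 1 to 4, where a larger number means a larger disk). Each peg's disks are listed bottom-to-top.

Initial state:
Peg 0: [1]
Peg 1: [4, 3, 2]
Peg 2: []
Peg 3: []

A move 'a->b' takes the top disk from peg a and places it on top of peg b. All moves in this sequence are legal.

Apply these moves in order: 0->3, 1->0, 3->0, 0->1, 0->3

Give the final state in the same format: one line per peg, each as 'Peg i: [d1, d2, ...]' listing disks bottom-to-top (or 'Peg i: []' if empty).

Answer: Peg 0: []
Peg 1: [4, 3, 1]
Peg 2: []
Peg 3: [2]

Derivation:
After move 1 (0->3):
Peg 0: []
Peg 1: [4, 3, 2]
Peg 2: []
Peg 3: [1]

After move 2 (1->0):
Peg 0: [2]
Peg 1: [4, 3]
Peg 2: []
Peg 3: [1]

After move 3 (3->0):
Peg 0: [2, 1]
Peg 1: [4, 3]
Peg 2: []
Peg 3: []

After move 4 (0->1):
Peg 0: [2]
Peg 1: [4, 3, 1]
Peg 2: []
Peg 3: []

After move 5 (0->3):
Peg 0: []
Peg 1: [4, 3, 1]
Peg 2: []
Peg 3: [2]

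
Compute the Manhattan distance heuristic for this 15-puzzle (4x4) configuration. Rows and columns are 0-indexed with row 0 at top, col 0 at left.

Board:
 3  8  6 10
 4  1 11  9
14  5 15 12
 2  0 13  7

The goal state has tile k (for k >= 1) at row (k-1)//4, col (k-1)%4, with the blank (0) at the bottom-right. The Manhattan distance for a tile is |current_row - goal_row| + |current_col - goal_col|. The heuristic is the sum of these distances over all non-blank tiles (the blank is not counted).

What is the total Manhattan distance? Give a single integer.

Answer: 36

Derivation:
Tile 3: at (0,0), goal (0,2), distance |0-0|+|0-2| = 2
Tile 8: at (0,1), goal (1,3), distance |0-1|+|1-3| = 3
Tile 6: at (0,2), goal (1,1), distance |0-1|+|2-1| = 2
Tile 10: at (0,3), goal (2,1), distance |0-2|+|3-1| = 4
Tile 4: at (1,0), goal (0,3), distance |1-0|+|0-3| = 4
Tile 1: at (1,1), goal (0,0), distance |1-0|+|1-0| = 2
Tile 11: at (1,2), goal (2,2), distance |1-2|+|2-2| = 1
Tile 9: at (1,3), goal (2,0), distance |1-2|+|3-0| = 4
Tile 14: at (2,0), goal (3,1), distance |2-3|+|0-1| = 2
Tile 5: at (2,1), goal (1,0), distance |2-1|+|1-0| = 2
Tile 15: at (2,2), goal (3,2), distance |2-3|+|2-2| = 1
Tile 12: at (2,3), goal (2,3), distance |2-2|+|3-3| = 0
Tile 2: at (3,0), goal (0,1), distance |3-0|+|0-1| = 4
Tile 13: at (3,2), goal (3,0), distance |3-3|+|2-0| = 2
Tile 7: at (3,3), goal (1,2), distance |3-1|+|3-2| = 3
Sum: 2 + 3 + 2 + 4 + 4 + 2 + 1 + 4 + 2 + 2 + 1 + 0 + 4 + 2 + 3 = 36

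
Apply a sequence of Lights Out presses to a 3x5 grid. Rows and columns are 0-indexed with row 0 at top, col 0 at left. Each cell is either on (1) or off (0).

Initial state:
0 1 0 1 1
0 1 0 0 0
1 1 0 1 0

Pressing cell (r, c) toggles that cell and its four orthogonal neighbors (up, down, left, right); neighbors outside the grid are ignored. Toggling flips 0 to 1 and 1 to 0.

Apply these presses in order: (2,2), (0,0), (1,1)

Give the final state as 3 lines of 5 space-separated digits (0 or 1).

Answer: 1 1 0 1 1
0 0 0 0 0
1 1 1 0 0

Derivation:
After press 1 at (2,2):
0 1 0 1 1
0 1 1 0 0
1 0 1 0 0

After press 2 at (0,0):
1 0 0 1 1
1 1 1 0 0
1 0 1 0 0

After press 3 at (1,1):
1 1 0 1 1
0 0 0 0 0
1 1 1 0 0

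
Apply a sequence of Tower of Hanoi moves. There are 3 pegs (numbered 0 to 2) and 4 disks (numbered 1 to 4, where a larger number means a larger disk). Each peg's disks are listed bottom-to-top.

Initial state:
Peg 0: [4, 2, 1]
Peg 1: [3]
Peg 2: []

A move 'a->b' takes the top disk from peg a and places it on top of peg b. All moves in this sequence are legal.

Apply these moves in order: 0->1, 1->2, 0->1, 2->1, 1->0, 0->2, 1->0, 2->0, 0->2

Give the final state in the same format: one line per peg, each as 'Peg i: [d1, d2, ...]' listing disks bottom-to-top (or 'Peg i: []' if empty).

Answer: Peg 0: [4, 2]
Peg 1: [3]
Peg 2: [1]

Derivation:
After move 1 (0->1):
Peg 0: [4, 2]
Peg 1: [3, 1]
Peg 2: []

After move 2 (1->2):
Peg 0: [4, 2]
Peg 1: [3]
Peg 2: [1]

After move 3 (0->1):
Peg 0: [4]
Peg 1: [3, 2]
Peg 2: [1]

After move 4 (2->1):
Peg 0: [4]
Peg 1: [3, 2, 1]
Peg 2: []

After move 5 (1->0):
Peg 0: [4, 1]
Peg 1: [3, 2]
Peg 2: []

After move 6 (0->2):
Peg 0: [4]
Peg 1: [3, 2]
Peg 2: [1]

After move 7 (1->0):
Peg 0: [4, 2]
Peg 1: [3]
Peg 2: [1]

After move 8 (2->0):
Peg 0: [4, 2, 1]
Peg 1: [3]
Peg 2: []

After move 9 (0->2):
Peg 0: [4, 2]
Peg 1: [3]
Peg 2: [1]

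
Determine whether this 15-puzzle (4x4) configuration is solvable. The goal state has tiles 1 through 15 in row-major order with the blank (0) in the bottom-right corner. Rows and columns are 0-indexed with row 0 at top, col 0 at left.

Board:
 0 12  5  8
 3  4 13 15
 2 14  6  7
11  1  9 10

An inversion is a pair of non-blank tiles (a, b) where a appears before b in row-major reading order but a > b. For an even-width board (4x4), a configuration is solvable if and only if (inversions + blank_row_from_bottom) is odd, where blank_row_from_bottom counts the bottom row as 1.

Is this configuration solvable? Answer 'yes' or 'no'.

Inversions: 52
Blank is in row 0 (0-indexed from top), which is row 4 counting from the bottom (bottom = 1).
52 + 4 = 56, which is even, so the puzzle is not solvable.

Answer: no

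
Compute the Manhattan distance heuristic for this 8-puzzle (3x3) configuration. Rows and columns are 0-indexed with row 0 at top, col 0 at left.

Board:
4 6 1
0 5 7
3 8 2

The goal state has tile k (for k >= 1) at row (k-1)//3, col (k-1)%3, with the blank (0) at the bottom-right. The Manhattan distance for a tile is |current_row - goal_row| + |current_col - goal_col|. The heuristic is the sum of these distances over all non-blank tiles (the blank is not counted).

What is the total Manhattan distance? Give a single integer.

Tile 4: at (0,0), goal (1,0), distance |0-1|+|0-0| = 1
Tile 6: at (0,1), goal (1,2), distance |0-1|+|1-2| = 2
Tile 1: at (0,2), goal (0,0), distance |0-0|+|2-0| = 2
Tile 5: at (1,1), goal (1,1), distance |1-1|+|1-1| = 0
Tile 7: at (1,2), goal (2,0), distance |1-2|+|2-0| = 3
Tile 3: at (2,0), goal (0,2), distance |2-0|+|0-2| = 4
Tile 8: at (2,1), goal (2,1), distance |2-2|+|1-1| = 0
Tile 2: at (2,2), goal (0,1), distance |2-0|+|2-1| = 3
Sum: 1 + 2 + 2 + 0 + 3 + 4 + 0 + 3 = 15

Answer: 15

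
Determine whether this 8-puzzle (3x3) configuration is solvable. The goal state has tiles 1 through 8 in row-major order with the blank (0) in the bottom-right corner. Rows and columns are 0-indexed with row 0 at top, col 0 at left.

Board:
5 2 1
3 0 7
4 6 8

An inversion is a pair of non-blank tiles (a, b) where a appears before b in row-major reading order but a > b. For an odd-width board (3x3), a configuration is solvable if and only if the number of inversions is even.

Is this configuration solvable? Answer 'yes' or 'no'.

Inversions (pairs i<j in row-major order where tile[i] > tile[j] > 0): 7
7 is odd, so the puzzle is not solvable.

Answer: no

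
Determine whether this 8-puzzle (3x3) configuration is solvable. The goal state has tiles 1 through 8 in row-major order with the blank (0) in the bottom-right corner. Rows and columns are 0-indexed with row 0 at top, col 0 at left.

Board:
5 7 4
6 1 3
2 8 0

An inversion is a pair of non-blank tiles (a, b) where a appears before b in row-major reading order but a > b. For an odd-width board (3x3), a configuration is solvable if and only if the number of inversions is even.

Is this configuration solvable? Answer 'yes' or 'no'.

Inversions (pairs i<j in row-major order where tile[i] > tile[j] > 0): 16
16 is even, so the puzzle is solvable.

Answer: yes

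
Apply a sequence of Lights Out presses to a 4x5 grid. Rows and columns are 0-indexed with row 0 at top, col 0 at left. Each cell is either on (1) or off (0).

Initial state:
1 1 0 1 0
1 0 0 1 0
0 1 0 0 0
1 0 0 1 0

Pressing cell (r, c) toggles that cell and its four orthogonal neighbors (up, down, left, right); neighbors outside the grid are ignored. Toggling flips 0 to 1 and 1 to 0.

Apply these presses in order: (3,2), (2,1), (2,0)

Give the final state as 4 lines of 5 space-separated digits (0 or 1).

Answer: 1 1 0 1 0
0 1 0 1 0
0 1 0 0 0
0 0 1 0 0

Derivation:
After press 1 at (3,2):
1 1 0 1 0
1 0 0 1 0
0 1 1 0 0
1 1 1 0 0

After press 2 at (2,1):
1 1 0 1 0
1 1 0 1 0
1 0 0 0 0
1 0 1 0 0

After press 3 at (2,0):
1 1 0 1 0
0 1 0 1 0
0 1 0 0 0
0 0 1 0 0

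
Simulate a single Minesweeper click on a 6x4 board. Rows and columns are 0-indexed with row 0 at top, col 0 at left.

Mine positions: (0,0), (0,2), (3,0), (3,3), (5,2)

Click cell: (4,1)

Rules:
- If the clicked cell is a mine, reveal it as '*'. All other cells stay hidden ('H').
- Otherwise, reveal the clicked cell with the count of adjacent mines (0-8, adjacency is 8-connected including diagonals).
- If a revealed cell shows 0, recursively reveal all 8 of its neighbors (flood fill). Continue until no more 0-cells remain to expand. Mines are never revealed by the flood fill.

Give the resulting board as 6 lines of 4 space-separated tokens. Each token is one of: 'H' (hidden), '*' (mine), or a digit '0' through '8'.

H H H H
H H H H
H H H H
H H H H
H 2 H H
H H H H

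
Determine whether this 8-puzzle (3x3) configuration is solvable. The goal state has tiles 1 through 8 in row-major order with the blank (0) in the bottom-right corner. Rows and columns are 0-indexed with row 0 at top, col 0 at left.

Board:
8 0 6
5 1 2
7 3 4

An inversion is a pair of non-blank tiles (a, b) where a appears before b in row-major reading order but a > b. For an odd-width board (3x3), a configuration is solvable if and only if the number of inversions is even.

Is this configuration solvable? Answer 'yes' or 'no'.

Answer: yes

Derivation:
Inversions (pairs i<j in row-major order where tile[i] > tile[j] > 0): 18
18 is even, so the puzzle is solvable.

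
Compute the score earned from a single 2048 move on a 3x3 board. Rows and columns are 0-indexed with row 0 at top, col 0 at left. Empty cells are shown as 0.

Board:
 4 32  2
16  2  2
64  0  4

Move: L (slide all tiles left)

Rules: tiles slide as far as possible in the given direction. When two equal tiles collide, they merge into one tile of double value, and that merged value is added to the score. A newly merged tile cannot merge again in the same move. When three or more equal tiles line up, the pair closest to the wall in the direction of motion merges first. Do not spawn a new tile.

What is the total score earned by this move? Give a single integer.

Slide left:
row 0: [4, 32, 2] -> [4, 32, 2]  score +0 (running 0)
row 1: [16, 2, 2] -> [16, 4, 0]  score +4 (running 4)
row 2: [64, 0, 4] -> [64, 4, 0]  score +0 (running 4)
Board after move:
 4 32  2
16  4  0
64  4  0

Answer: 4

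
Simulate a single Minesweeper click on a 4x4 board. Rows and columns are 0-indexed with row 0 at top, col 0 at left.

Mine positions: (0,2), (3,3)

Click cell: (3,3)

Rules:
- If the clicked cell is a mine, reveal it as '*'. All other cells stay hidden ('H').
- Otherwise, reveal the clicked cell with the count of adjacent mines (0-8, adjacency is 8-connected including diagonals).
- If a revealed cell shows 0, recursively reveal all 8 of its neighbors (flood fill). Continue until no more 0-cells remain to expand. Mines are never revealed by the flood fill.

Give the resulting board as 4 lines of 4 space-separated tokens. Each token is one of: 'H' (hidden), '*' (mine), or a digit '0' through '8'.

H H H H
H H H H
H H H H
H H H *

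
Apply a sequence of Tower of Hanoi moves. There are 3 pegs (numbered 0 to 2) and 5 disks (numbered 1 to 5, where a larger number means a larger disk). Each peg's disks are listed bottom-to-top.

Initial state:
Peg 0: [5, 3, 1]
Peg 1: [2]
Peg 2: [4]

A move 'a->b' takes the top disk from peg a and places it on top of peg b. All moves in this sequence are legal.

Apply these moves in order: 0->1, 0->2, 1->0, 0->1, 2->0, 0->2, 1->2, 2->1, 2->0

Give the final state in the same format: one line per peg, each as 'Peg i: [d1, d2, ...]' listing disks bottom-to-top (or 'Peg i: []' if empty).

Answer: Peg 0: [5, 3]
Peg 1: [2, 1]
Peg 2: [4]

Derivation:
After move 1 (0->1):
Peg 0: [5, 3]
Peg 1: [2, 1]
Peg 2: [4]

After move 2 (0->2):
Peg 0: [5]
Peg 1: [2, 1]
Peg 2: [4, 3]

After move 3 (1->0):
Peg 0: [5, 1]
Peg 1: [2]
Peg 2: [4, 3]

After move 4 (0->1):
Peg 0: [5]
Peg 1: [2, 1]
Peg 2: [4, 3]

After move 5 (2->0):
Peg 0: [5, 3]
Peg 1: [2, 1]
Peg 2: [4]

After move 6 (0->2):
Peg 0: [5]
Peg 1: [2, 1]
Peg 2: [4, 3]

After move 7 (1->2):
Peg 0: [5]
Peg 1: [2]
Peg 2: [4, 3, 1]

After move 8 (2->1):
Peg 0: [5]
Peg 1: [2, 1]
Peg 2: [4, 3]

After move 9 (2->0):
Peg 0: [5, 3]
Peg 1: [2, 1]
Peg 2: [4]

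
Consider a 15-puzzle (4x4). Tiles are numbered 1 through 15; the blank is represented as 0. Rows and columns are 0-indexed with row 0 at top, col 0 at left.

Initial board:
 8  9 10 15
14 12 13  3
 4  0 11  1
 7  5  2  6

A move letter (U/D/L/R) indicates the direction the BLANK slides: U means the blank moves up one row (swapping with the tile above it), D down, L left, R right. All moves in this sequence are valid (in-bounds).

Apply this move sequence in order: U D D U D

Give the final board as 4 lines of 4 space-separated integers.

Answer:  8  9 10 15
14 12 13  3
 4  5 11  1
 7  0  2  6

Derivation:
After move 1 (U):
 8  9 10 15
14  0 13  3
 4 12 11  1
 7  5  2  6

After move 2 (D):
 8  9 10 15
14 12 13  3
 4  0 11  1
 7  5  2  6

After move 3 (D):
 8  9 10 15
14 12 13  3
 4  5 11  1
 7  0  2  6

After move 4 (U):
 8  9 10 15
14 12 13  3
 4  0 11  1
 7  5  2  6

After move 5 (D):
 8  9 10 15
14 12 13  3
 4  5 11  1
 7  0  2  6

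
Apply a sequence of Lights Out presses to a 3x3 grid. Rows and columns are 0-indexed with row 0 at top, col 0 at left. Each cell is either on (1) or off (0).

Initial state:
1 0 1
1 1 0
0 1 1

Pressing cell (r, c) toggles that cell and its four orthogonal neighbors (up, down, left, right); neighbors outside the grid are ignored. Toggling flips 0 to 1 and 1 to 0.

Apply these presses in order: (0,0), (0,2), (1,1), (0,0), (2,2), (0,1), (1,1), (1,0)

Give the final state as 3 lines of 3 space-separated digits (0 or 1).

After press 1 at (0,0):
0 1 1
0 1 0
0 1 1

After press 2 at (0,2):
0 0 0
0 1 1
0 1 1

After press 3 at (1,1):
0 1 0
1 0 0
0 0 1

After press 4 at (0,0):
1 0 0
0 0 0
0 0 1

After press 5 at (2,2):
1 0 0
0 0 1
0 1 0

After press 6 at (0,1):
0 1 1
0 1 1
0 1 0

After press 7 at (1,1):
0 0 1
1 0 0
0 0 0

After press 8 at (1,0):
1 0 1
0 1 0
1 0 0

Answer: 1 0 1
0 1 0
1 0 0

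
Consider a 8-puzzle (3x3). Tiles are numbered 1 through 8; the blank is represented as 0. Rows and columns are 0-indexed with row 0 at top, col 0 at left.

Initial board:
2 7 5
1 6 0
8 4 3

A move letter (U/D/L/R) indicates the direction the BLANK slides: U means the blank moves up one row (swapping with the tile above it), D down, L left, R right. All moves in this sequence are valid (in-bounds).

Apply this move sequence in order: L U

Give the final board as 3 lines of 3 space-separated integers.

Answer: 2 0 5
1 7 6
8 4 3

Derivation:
After move 1 (L):
2 7 5
1 0 6
8 4 3

After move 2 (U):
2 0 5
1 7 6
8 4 3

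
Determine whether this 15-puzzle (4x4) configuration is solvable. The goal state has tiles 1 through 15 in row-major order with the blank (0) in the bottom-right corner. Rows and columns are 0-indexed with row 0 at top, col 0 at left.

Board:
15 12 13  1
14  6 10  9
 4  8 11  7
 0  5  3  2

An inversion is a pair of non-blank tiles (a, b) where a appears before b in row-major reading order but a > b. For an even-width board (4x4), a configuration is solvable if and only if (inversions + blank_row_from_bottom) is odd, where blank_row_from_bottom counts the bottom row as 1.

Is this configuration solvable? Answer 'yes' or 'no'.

Inversions: 79
Blank is in row 3 (0-indexed from top), which is row 1 counting from the bottom (bottom = 1).
79 + 1 = 80, which is even, so the puzzle is not solvable.

Answer: no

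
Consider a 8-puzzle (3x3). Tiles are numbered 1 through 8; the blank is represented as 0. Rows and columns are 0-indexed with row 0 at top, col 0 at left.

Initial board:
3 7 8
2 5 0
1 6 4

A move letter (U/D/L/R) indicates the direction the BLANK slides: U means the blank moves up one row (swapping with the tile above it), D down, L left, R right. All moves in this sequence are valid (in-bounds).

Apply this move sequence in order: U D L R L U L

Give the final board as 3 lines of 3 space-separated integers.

After move 1 (U):
3 7 0
2 5 8
1 6 4

After move 2 (D):
3 7 8
2 5 0
1 6 4

After move 3 (L):
3 7 8
2 0 5
1 6 4

After move 4 (R):
3 7 8
2 5 0
1 6 4

After move 5 (L):
3 7 8
2 0 5
1 6 4

After move 6 (U):
3 0 8
2 7 5
1 6 4

After move 7 (L):
0 3 8
2 7 5
1 6 4

Answer: 0 3 8
2 7 5
1 6 4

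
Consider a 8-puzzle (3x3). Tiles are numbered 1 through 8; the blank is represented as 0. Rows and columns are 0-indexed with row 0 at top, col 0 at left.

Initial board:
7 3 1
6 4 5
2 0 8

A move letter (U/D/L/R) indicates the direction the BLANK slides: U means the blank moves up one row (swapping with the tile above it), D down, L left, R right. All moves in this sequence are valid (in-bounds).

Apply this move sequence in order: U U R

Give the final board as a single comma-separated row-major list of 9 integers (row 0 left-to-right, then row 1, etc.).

After move 1 (U):
7 3 1
6 0 5
2 4 8

After move 2 (U):
7 0 1
6 3 5
2 4 8

After move 3 (R):
7 1 0
6 3 5
2 4 8

Answer: 7, 1, 0, 6, 3, 5, 2, 4, 8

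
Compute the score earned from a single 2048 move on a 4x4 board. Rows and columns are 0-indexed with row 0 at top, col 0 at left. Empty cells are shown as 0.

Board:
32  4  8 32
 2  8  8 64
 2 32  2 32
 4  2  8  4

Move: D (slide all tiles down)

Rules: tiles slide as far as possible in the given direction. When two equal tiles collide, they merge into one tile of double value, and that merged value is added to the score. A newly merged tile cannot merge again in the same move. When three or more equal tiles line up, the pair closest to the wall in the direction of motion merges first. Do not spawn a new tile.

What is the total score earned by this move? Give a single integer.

Answer: 20

Derivation:
Slide down:
col 0: [32, 2, 2, 4] -> [0, 32, 4, 4]  score +4 (running 4)
col 1: [4, 8, 32, 2] -> [4, 8, 32, 2]  score +0 (running 4)
col 2: [8, 8, 2, 8] -> [0, 16, 2, 8]  score +16 (running 20)
col 3: [32, 64, 32, 4] -> [32, 64, 32, 4]  score +0 (running 20)
Board after move:
 0  4  0 32
32  8 16 64
 4 32  2 32
 4  2  8  4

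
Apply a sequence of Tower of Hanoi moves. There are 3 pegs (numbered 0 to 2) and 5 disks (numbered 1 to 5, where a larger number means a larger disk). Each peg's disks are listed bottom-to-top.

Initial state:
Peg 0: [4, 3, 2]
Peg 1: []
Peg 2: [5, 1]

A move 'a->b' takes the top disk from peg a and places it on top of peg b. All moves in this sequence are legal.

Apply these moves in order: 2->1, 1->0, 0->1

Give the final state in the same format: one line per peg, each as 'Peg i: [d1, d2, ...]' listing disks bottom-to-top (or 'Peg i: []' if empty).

Answer: Peg 0: [4, 3, 2]
Peg 1: [1]
Peg 2: [5]

Derivation:
After move 1 (2->1):
Peg 0: [4, 3, 2]
Peg 1: [1]
Peg 2: [5]

After move 2 (1->0):
Peg 0: [4, 3, 2, 1]
Peg 1: []
Peg 2: [5]

After move 3 (0->1):
Peg 0: [4, 3, 2]
Peg 1: [1]
Peg 2: [5]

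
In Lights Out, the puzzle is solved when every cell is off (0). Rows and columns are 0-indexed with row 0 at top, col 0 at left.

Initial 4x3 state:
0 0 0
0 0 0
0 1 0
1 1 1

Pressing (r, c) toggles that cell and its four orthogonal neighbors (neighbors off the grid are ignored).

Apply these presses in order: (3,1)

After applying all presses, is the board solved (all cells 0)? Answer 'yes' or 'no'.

After press 1 at (3,1):
0 0 0
0 0 0
0 0 0
0 0 0

Lights still on: 0

Answer: yes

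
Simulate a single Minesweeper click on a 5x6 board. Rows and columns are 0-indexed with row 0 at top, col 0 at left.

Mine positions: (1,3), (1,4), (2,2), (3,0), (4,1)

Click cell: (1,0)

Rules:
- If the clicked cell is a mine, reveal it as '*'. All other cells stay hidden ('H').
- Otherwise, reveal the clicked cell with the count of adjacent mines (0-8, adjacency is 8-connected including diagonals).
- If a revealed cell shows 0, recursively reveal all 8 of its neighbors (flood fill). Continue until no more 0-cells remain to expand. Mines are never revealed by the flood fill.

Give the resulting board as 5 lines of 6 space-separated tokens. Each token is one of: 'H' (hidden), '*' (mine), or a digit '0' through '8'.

0 0 1 H H H
0 1 2 H H H
1 2 H H H H
H H H H H H
H H H H H H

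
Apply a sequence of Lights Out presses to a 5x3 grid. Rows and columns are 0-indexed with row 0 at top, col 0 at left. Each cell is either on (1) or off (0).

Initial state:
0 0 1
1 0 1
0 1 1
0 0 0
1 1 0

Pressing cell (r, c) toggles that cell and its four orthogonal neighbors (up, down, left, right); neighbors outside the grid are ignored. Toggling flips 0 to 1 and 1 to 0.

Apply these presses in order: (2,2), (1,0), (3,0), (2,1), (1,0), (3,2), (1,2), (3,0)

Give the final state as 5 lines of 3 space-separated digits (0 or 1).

Answer: 0 0 0
1 0 1
1 1 1
0 0 0
1 1 1

Derivation:
After press 1 at (2,2):
0 0 1
1 0 0
0 0 0
0 0 1
1 1 0

After press 2 at (1,0):
1 0 1
0 1 0
1 0 0
0 0 1
1 1 0

After press 3 at (3,0):
1 0 1
0 1 0
0 0 0
1 1 1
0 1 0

After press 4 at (2,1):
1 0 1
0 0 0
1 1 1
1 0 1
0 1 0

After press 5 at (1,0):
0 0 1
1 1 0
0 1 1
1 0 1
0 1 0

After press 6 at (3,2):
0 0 1
1 1 0
0 1 0
1 1 0
0 1 1

After press 7 at (1,2):
0 0 0
1 0 1
0 1 1
1 1 0
0 1 1

After press 8 at (3,0):
0 0 0
1 0 1
1 1 1
0 0 0
1 1 1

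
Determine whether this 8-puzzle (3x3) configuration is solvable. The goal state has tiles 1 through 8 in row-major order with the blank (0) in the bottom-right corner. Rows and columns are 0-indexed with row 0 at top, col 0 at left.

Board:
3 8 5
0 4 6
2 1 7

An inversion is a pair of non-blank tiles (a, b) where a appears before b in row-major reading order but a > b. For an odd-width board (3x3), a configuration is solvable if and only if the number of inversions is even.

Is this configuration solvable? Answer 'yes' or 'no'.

Inversions (pairs i<j in row-major order where tile[i] > tile[j] > 0): 16
16 is even, so the puzzle is solvable.

Answer: yes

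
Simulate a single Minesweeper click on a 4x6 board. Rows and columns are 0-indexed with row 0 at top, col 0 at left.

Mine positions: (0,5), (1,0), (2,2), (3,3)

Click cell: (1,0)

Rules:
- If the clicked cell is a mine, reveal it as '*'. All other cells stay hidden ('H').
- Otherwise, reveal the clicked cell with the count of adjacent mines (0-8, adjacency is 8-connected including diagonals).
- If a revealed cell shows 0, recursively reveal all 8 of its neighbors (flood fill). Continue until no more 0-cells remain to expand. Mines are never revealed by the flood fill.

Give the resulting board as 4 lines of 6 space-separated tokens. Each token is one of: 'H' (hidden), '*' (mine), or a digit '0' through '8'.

H H H H H H
* H H H H H
H H H H H H
H H H H H H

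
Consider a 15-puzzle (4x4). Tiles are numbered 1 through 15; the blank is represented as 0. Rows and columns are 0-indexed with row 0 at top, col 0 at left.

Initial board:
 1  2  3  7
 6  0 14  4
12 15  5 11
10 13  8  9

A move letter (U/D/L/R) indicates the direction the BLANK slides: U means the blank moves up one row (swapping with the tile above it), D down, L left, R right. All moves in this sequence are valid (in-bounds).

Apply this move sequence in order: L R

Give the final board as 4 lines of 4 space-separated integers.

After move 1 (L):
 1  2  3  7
 0  6 14  4
12 15  5 11
10 13  8  9

After move 2 (R):
 1  2  3  7
 6  0 14  4
12 15  5 11
10 13  8  9

Answer:  1  2  3  7
 6  0 14  4
12 15  5 11
10 13  8  9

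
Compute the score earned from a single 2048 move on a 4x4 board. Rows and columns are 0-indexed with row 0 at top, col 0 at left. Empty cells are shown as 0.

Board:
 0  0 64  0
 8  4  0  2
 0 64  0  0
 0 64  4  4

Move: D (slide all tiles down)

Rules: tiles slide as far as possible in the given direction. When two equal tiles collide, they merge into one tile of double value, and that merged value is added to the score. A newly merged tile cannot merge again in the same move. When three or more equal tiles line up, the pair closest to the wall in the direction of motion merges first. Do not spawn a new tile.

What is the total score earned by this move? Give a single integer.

Slide down:
col 0: [0, 8, 0, 0] -> [0, 0, 0, 8]  score +0 (running 0)
col 1: [0, 4, 64, 64] -> [0, 0, 4, 128]  score +128 (running 128)
col 2: [64, 0, 0, 4] -> [0, 0, 64, 4]  score +0 (running 128)
col 3: [0, 2, 0, 4] -> [0, 0, 2, 4]  score +0 (running 128)
Board after move:
  0   0   0   0
  0   0   0   0
  0   4  64   2
  8 128   4   4

Answer: 128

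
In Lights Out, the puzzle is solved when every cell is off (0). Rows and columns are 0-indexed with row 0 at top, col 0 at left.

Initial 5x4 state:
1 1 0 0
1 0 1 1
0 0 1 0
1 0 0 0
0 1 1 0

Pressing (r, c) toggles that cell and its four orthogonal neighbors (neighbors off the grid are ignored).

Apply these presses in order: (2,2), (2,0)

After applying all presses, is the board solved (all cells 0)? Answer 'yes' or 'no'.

After press 1 at (2,2):
1 1 0 0
1 0 0 1
0 1 0 1
1 0 1 0
0 1 1 0

After press 2 at (2,0):
1 1 0 0
0 0 0 1
1 0 0 1
0 0 1 0
0 1 1 0

Lights still on: 8

Answer: no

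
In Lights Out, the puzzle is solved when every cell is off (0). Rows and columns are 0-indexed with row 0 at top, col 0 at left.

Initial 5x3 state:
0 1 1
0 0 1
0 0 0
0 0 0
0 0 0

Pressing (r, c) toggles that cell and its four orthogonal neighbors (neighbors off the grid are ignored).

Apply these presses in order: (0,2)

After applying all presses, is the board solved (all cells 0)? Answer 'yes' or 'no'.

Answer: yes

Derivation:
After press 1 at (0,2):
0 0 0
0 0 0
0 0 0
0 0 0
0 0 0

Lights still on: 0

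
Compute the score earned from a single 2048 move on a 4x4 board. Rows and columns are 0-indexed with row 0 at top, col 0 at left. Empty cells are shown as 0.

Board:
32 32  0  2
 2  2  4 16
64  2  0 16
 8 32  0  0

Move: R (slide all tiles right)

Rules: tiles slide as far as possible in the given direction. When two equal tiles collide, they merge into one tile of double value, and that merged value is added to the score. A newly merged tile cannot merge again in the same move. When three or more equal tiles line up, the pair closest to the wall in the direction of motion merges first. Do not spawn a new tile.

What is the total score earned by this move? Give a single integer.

Slide right:
row 0: [32, 32, 0, 2] -> [0, 0, 64, 2]  score +64 (running 64)
row 1: [2, 2, 4, 16] -> [0, 4, 4, 16]  score +4 (running 68)
row 2: [64, 2, 0, 16] -> [0, 64, 2, 16]  score +0 (running 68)
row 3: [8, 32, 0, 0] -> [0, 0, 8, 32]  score +0 (running 68)
Board after move:
 0  0 64  2
 0  4  4 16
 0 64  2 16
 0  0  8 32

Answer: 68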